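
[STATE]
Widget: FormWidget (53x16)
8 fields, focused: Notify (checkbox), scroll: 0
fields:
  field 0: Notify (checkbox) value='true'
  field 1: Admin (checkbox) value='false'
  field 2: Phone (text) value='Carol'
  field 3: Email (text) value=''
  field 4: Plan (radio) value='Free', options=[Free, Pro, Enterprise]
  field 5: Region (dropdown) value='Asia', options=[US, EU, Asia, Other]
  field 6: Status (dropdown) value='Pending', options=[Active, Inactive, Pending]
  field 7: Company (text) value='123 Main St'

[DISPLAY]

> Notify:     [x]                                    
  Admin:      [ ]                                    
  Phone:      [Carol                                ]
  Email:      [                                     ]
  Plan:       (●) Free  ( ) Pro  ( ) Enterprise      
  Region:     [Asia                                ▼]
  Status:     [Pending                             ▼]
  Company:    [123 Main St                          ]
                                                     
                                                     
                                                     
                                                     
                                                     
                                                     
                                                     
                                                     


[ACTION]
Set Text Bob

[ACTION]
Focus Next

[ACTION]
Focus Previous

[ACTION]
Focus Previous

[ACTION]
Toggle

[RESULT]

  Notify:     [x]                                    
  Admin:      [ ]                                    
  Phone:      [Carol                                ]
  Email:      [                                     ]
  Plan:       (●) Free  ( ) Pro  ( ) Enterprise      
  Region:     [Asia                                ▼]
  Status:     [Pending                             ▼]
> Company:    [123 Main St                          ]
                                                     
                                                     
                                                     
                                                     
                                                     
                                                     
                                                     
                                                     


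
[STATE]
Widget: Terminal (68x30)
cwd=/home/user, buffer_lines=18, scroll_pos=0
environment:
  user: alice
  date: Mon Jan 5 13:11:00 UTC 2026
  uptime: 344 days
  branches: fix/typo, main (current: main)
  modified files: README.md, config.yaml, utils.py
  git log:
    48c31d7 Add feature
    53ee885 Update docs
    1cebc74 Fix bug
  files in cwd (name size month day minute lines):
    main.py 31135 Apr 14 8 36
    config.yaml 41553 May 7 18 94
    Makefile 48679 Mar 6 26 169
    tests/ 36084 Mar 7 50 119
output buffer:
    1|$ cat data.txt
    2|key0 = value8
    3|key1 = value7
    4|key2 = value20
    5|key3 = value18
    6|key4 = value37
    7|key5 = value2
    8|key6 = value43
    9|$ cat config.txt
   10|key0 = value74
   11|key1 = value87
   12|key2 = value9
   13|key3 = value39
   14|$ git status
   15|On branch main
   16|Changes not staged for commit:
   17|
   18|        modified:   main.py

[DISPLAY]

$ cat data.txt                                                      
key0 = value8                                                       
key1 = value7                                                       
key2 = value20                                                      
key3 = value18                                                      
key4 = value37                                                      
key5 = value2                                                       
key6 = value43                                                      
$ cat config.txt                                                    
key0 = value74                                                      
key1 = value87                                                      
key2 = value9                                                       
key3 = value39                                                      
$ git status                                                        
On branch main                                                      
Changes not staged for commit:                                      
                                                                    
        modified:   main.py                                         
$ █                                                                 
                                                                    
                                                                    
                                                                    
                                                                    
                                                                    
                                                                    
                                                                    
                                                                    
                                                                    
                                                                    
                                                                    


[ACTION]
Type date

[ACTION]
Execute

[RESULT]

$ cat data.txt                                                      
key0 = value8                                                       
key1 = value7                                                       
key2 = value20                                                      
key3 = value18                                                      
key4 = value37                                                      
key5 = value2                                                       
key6 = value43                                                      
$ cat config.txt                                                    
key0 = value74                                                      
key1 = value87                                                      
key2 = value9                                                       
key3 = value39                                                      
$ git status                                                        
On branch main                                                      
Changes not staged for commit:                                      
                                                                    
        modified:   main.py                                         
$ date                                                              
Mon Jan 5 13:11:00 UTC 2026                                         
$ █                                                                 
                                                                    
                                                                    
                                                                    
                                                                    
                                                                    
                                                                    
                                                                    
                                                                    
                                                                    


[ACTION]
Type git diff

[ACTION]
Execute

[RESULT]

$ cat data.txt                                                      
key0 = value8                                                       
key1 = value7                                                       
key2 = value20                                                      
key3 = value18                                                      
key4 = value37                                                      
key5 = value2                                                       
key6 = value43                                                      
$ cat config.txt                                                    
key0 = value74                                                      
key1 = value87                                                      
key2 = value9                                                       
key3 = value39                                                      
$ git status                                                        
On branch main                                                      
Changes not staged for commit:                                      
                                                                    
        modified:   main.py                                         
$ date                                                              
Mon Jan 5 13:11:00 UTC 2026                                         
$ git diff                                                          
diff --git a/main.py b/main.py                                      
--- a/main.py                                                       
+++ b/main.py                                                       
@@ -1,3 +1,4 @@                                                     
+# updated                                                          
 import sys                                                         
$ █                                                                 
                                                                    
                                                                    


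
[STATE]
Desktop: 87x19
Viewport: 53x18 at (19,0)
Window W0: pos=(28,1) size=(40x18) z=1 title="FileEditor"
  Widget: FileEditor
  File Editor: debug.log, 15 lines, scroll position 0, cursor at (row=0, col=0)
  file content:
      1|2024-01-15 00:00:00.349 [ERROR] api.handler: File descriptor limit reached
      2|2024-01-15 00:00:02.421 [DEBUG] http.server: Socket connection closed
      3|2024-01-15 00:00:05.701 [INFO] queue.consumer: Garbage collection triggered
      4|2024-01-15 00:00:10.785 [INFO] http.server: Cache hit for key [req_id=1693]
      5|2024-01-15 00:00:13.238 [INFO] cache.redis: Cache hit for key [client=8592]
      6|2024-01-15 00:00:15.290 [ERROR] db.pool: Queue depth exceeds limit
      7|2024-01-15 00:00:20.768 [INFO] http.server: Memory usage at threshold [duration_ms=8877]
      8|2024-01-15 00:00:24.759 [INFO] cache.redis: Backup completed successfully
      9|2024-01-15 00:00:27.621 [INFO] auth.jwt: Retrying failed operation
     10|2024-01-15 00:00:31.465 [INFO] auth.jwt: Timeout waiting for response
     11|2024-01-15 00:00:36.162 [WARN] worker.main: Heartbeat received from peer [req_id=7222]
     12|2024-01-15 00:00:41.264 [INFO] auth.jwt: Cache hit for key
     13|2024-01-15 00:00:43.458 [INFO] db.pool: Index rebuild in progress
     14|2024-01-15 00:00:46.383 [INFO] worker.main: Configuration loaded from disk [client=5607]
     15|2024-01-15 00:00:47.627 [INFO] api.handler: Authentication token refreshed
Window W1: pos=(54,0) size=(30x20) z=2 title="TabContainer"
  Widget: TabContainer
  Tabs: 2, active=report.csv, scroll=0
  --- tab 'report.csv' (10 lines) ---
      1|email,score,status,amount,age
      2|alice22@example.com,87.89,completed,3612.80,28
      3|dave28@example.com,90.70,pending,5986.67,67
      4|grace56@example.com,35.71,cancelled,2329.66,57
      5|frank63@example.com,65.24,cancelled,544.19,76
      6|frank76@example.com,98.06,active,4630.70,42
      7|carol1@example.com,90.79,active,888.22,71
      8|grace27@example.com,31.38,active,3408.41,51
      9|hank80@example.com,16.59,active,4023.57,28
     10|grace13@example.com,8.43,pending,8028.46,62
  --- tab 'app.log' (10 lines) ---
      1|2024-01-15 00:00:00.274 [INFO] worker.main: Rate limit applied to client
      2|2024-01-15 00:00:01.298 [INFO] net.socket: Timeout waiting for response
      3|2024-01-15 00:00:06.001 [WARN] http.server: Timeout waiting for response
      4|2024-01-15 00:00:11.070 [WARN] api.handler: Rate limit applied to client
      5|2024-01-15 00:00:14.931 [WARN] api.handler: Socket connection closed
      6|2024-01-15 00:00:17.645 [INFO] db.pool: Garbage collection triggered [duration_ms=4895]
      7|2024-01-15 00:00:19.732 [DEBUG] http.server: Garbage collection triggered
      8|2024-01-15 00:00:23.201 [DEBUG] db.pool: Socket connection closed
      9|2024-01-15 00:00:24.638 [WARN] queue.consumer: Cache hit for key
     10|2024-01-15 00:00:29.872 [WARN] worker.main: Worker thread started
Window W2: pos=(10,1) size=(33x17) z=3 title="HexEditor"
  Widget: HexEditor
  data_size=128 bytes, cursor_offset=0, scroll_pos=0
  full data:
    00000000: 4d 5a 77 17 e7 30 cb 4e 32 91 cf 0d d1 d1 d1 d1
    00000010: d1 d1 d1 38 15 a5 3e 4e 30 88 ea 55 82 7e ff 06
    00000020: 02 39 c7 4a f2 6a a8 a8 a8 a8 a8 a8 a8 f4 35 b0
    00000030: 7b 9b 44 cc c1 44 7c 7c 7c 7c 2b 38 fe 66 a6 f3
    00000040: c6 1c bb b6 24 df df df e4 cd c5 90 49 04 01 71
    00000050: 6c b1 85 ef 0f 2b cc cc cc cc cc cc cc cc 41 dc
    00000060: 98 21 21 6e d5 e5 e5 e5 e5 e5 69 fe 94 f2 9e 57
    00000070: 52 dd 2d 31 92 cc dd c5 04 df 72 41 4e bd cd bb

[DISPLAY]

                                   ┏━━━━━━━━━━━━━━━━━
━━━━━━━━━━━━━━━━━━━━━━━┓━━━━━━━━━━━┃ TabContainer    
or                     ┃           ┠─────────────────
───────────────────────┨───────────┃[report.csv]│ app
  4D 5a 77 17 e7 30 cb ┃00:00.349 [┃─────────────────
  d1 d1 d1 38 15 a5 3e ┃00:02.421 [┃email,score,statu
  02 39 c7 4a f2 6a a8 ┃00:05.701 [┃alice22@example.c
  7b 9b 44 cc c1 44 7c ┃00:10.785 [┃dave28@example.co
  c6 1c bb b6 24 df df ┃00:13.238 [┃grace56@example.c
  6c b1 85 ef 0f 2b cc ┃00:15.290 [┃frank63@example.c
  98 21 21 6e d5 e5 e5 ┃00:20.768 [┃frank76@example.c
  52 dd 2d 31 92 cc dd ┃00:24.759 [┃carol1@example.co
                       ┃00:27.621 [┃grace27@example.c
                       ┃00:31.465 [┃hank80@example.co
                       ┃00:36.162 [┃grace13@example.c
                       ┃00:41.264 [┃                 
                       ┃00:43.458 [┃                 
━━━━━━━━━━━━━━━━━━━━━━━┛00:46.383 [┃                 


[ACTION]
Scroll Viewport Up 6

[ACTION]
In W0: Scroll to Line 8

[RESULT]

                                   ┏━━━━━━━━━━━━━━━━━
━━━━━━━━━━━━━━━━━━━━━━━┓━━━━━━━━━━━┃ TabContainer    
or                     ┃           ┠─────────────────
───────────────────────┨───────────┃[report.csv]│ app
  4D 5a 77 17 e7 30 cb ┃00:02.421 [┃─────────────────
  d1 d1 d1 38 15 a5 3e ┃00:05.701 [┃email,score,statu
  02 39 c7 4a f2 6a a8 ┃00:10.785 [┃alice22@example.c
  7b 9b 44 cc c1 44 7c ┃00:13.238 [┃dave28@example.co
  c6 1c bb b6 24 df df ┃00:15.290 [┃grace56@example.c
  6c b1 85 ef 0f 2b cc ┃00:20.768 [┃frank63@example.c
  98 21 21 6e d5 e5 e5 ┃00:24.759 [┃frank76@example.c
  52 dd 2d 31 92 cc dd ┃00:27.621 [┃carol1@example.co
                       ┃00:31.465 [┃grace27@example.c
                       ┃00:36.162 [┃hank80@example.co
                       ┃00:41.264 [┃grace13@example.c
                       ┃00:43.458 [┃                 
                       ┃00:46.383 [┃                 
━━━━━━━━━━━━━━━━━━━━━━━┛00:47.627 [┃                 


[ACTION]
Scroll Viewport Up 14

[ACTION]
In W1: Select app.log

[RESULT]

                                   ┏━━━━━━━━━━━━━━━━━
━━━━━━━━━━━━━━━━━━━━━━━┓━━━━━━━━━━━┃ TabContainer    
or                     ┃           ┠─────────────────
───────────────────────┨───────────┃ report.csv │[app
  4D 5a 77 17 e7 30 cb ┃00:02.421 [┃─────────────────
  d1 d1 d1 38 15 a5 3e ┃00:05.701 [┃2024-01-15 00:00:
  02 39 c7 4a f2 6a a8 ┃00:10.785 [┃2024-01-15 00:00:
  7b 9b 44 cc c1 44 7c ┃00:13.238 [┃2024-01-15 00:00:
  c6 1c bb b6 24 df df ┃00:15.290 [┃2024-01-15 00:00:
  6c b1 85 ef 0f 2b cc ┃00:20.768 [┃2024-01-15 00:00:
  98 21 21 6e d5 e5 e5 ┃00:24.759 [┃2024-01-15 00:00:
  52 dd 2d 31 92 cc dd ┃00:27.621 [┃2024-01-15 00:00:
                       ┃00:31.465 [┃2024-01-15 00:00:
                       ┃00:36.162 [┃2024-01-15 00:00:
                       ┃00:41.264 [┃2024-01-15 00:00:
                       ┃00:43.458 [┃                 
                       ┃00:46.383 [┃                 
━━━━━━━━━━━━━━━━━━━━━━━┛00:47.627 [┃                 


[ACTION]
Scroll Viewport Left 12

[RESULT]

                                               ┏━━━━━
   ┏━━━━━━━━━━━━━━━━━━━━━━━━━━━━━━━┓━━━━━━━━━━━┃ TabC
   ┃ HexEditor                     ┃           ┠─────
   ┠───────────────────────────────┨───────────┃ repo
   ┃00000000  4D 5a 77 17 e7 30 cb ┃00:02.421 [┃─────
   ┃00000010  d1 d1 d1 38 15 a5 3e ┃00:05.701 [┃2024-
   ┃00000020  02 39 c7 4a f2 6a a8 ┃00:10.785 [┃2024-
   ┃00000030  7b 9b 44 cc c1 44 7c ┃00:13.238 [┃2024-
   ┃00000040  c6 1c bb b6 24 df df ┃00:15.290 [┃2024-
   ┃00000050  6c b1 85 ef 0f 2b cc ┃00:20.768 [┃2024-
   ┃00000060  98 21 21 6e d5 e5 e5 ┃00:24.759 [┃2024-
   ┃00000070  52 dd 2d 31 92 cc dd ┃00:27.621 [┃2024-
   ┃                               ┃00:31.465 [┃2024-
   ┃                               ┃00:36.162 [┃2024-
   ┃                               ┃00:41.264 [┃2024-
   ┃                               ┃00:43.458 [┃     
   ┃                               ┃00:46.383 [┃     
   ┗━━━━━━━━━━━━━━━━━━━━━━━━━━━━━━━┛00:47.627 [┃     


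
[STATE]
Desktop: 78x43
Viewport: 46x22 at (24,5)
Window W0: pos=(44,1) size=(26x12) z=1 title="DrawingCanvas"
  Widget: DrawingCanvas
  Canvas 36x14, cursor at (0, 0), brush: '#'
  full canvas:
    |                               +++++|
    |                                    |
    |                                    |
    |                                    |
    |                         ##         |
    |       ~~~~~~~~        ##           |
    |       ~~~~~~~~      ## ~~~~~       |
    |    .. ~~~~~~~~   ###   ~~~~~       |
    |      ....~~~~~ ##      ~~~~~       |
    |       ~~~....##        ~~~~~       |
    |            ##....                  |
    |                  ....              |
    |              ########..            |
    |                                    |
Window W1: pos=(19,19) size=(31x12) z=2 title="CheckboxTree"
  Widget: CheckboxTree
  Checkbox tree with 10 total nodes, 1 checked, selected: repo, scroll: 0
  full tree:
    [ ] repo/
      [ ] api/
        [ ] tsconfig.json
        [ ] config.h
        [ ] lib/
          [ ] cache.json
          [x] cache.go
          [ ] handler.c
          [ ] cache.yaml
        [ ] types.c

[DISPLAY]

                    ┃                        ┃
                    ┃                        ┃
                    ┃                        ┃
                    ┃                        ┃
                    ┃       ~~~~~~~~        #┃
                    ┃       ~~~~~~~~      ## ┃
                    ┃    .. ~~~~~~~~   ###   ┃
                    ┗━━━━━━━━━━━━━━━━━━━━━━━━┛
                                              
                                              
                                              
                                              
                                              
                                              
━━━━━━━━━━━━━━━━━━━━━━━━━┓                    
ckboxTree                ┃                    
─────────────────────────┨                    
 repo/                   ┃                    
-] api/                  ┃                    
 [ ] tsconfig.json       ┃                    
 [ ] config.h            ┃                    
 [-] lib/                ┃                    


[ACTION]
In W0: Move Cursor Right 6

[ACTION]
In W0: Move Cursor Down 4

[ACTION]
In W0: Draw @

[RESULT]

                    ┃                        ┃
                    ┃                        ┃
                    ┃                        ┃
                    ┃      @                 ┃
                    ┃       ~~~~~~~~        #┃
                    ┃       ~~~~~~~~      ## ┃
                    ┃    .. ~~~~~~~~   ###   ┃
                    ┗━━━━━━━━━━━━━━━━━━━━━━━━┛
                                              
                                              
                                              
                                              
                                              
                                              
━━━━━━━━━━━━━━━━━━━━━━━━━┓                    
ckboxTree                ┃                    
─────────────────────────┨                    
 repo/                   ┃                    
-] api/                  ┃                    
 [ ] tsconfig.json       ┃                    
 [ ] config.h            ┃                    
 [-] lib/                ┃                    


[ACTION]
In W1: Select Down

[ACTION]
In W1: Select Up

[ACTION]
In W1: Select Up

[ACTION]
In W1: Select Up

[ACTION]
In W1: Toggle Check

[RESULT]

                    ┃                        ┃
                    ┃                        ┃
                    ┃                        ┃
                    ┃      @                 ┃
                    ┃       ~~~~~~~~        #┃
                    ┃       ~~~~~~~~      ## ┃
                    ┃    .. ~~~~~~~~   ###   ┃
                    ┗━━━━━━━━━━━━━━━━━━━━━━━━┛
                                              
                                              
                                              
                                              
                                              
                                              
━━━━━━━━━━━━━━━━━━━━━━━━━┓                    
ckboxTree                ┃                    
─────────────────────────┨                    
 repo/                   ┃                    
x] api/                  ┃                    
 [x] tsconfig.json       ┃                    
 [x] config.h            ┃                    
 [x] lib/                ┃                    


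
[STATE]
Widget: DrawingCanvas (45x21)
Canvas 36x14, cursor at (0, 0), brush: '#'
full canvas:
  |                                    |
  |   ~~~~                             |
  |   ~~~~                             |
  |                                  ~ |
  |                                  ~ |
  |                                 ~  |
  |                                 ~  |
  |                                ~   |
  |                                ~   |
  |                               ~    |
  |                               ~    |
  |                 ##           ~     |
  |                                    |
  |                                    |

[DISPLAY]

+                                            
   ~~~~                                      
   ~~~~                                      
                                  ~          
                                  ~          
                                 ~           
                                 ~           
                                ~            
                                ~            
                               ~             
                               ~             
                 ##           ~              
                                             
                                             
                                             
                                             
                                             
                                             
                                             
                                             
                                             


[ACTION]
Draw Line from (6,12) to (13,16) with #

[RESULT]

+                                            
   ~~~~                                      
   ~~~~                                      
                                  ~          
                                  ~          
                                 ~           
            #                    ~           
             #                  ~            
             #                  ~            
              #                ~             
              #                ~             
               # ##           ~              
               #                             
                #                            
                                             
                                             
                                             
                                             
                                             
                                             
                                             


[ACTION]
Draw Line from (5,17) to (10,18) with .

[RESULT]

+                                            
   ~~~~                                      
   ~~~~                                      
                                  ~          
                                  ~          
                 .               ~           
            #    .               ~           
             #   .              ~            
             #    .             ~            
              #   .            ~             
              #   .            ~             
               # ##           ~              
               #                             
                #                            
                                             
                                             
                                             
                                             
                                             
                                             
                                             


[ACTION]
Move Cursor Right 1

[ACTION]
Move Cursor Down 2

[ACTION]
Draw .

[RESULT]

                                             
   ~~~~                                      
 . ~~~~                                      
                                  ~          
                                  ~          
                 .               ~           
            #    .               ~           
             #   .              ~            
             #    .             ~            
              #   .            ~             
              #   .            ~             
               # ##           ~              
               #                             
                #                            
                                             
                                             
                                             
                                             
                                             
                                             
                                             


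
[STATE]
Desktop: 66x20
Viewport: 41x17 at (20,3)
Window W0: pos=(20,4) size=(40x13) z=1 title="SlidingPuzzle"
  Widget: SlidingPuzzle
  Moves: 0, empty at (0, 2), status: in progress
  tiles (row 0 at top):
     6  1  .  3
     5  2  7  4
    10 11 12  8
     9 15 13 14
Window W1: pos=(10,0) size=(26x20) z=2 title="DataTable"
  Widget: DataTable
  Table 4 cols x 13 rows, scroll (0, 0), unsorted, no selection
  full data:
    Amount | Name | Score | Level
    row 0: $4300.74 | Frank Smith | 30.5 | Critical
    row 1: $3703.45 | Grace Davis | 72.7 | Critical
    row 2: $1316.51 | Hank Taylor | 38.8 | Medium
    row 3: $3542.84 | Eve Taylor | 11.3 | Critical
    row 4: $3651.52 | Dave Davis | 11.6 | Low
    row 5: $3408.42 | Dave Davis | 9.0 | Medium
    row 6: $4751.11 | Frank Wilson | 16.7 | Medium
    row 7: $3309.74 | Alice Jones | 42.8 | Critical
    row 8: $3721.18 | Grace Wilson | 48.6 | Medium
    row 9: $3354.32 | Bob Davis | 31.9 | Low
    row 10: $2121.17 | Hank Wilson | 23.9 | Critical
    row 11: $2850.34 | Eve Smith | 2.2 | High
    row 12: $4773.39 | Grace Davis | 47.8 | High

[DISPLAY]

Name        │Sc┃                         
────────────┼──┃━━━━━━━━━━━━━━━━━━━━━━━┓ 
Frank Smith │30┃                       ┃ 
Grace Davis │72┃───────────────────────┨ 
Hank Taylor │38┃┬────┐                 ┃ 
Eve Taylor  │11┃│  3 │                 ┃ 
Dave Davis  │11┃┼────┤                 ┃ 
Dave Davis  │9.┃│  4 │                 ┃ 
Frank Wilson│16┃┼────┤                 ┃ 
Alice Jones │42┃│  8 │                 ┃ 
Grace Wilson│48┃┼────┤                 ┃ 
Bob Davis   │31┃│ 14 │                 ┃ 
Hank Wilson │23┃┴────┘                 ┃ 
Eve Smith   │2.┃━━━━━━━━━━━━━━━━━━━━━━━┛ 
Grace Davis │47┃                         
               ┃                         
━━━━━━━━━━━━━━━┛                         


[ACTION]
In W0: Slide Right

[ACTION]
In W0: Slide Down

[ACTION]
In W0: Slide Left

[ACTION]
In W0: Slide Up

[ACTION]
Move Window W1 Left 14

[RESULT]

  │Sc┃                                   
──┼──┃━━━━━━━━━━━━━━━━━━━━━━━━━━━━━━━━━┓ 
h │30┃ingPuzzle                        ┃ 
s │72┃─────────────────────────────────┨ 
r │38┃┬────┬────┬────┐                 ┃ 
  │11┃│  1 │  7 │  3 │                 ┃ 
  │11┃┼────┼────┼────┤                 ┃ 
  │9.┃│  2 │    │  4 │                 ┃ 
on│16┃┼────┼────┼────┤                 ┃ 
s │42┃│ 11 │ 12 │  8 │                 ┃ 
on│48┃┼────┼────┼────┤                 ┃ 
  │31┃│ 15 │ 13 │ 14 │                 ┃ 
n │23┃┴────┴────┴────┘                 ┃ 
  │2.┃━━━━━━━━━━━━━━━━━━━━━━━━━━━━━━━━━┛ 
s │47┃                                   
     ┃                                   
━━━━━┛                                   


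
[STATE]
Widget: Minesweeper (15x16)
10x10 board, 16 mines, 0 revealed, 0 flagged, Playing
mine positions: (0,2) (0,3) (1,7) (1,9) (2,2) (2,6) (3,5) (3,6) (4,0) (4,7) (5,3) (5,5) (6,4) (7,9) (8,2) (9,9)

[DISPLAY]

■■■■■■■■■■     
■■■■■■■■■■     
■■■■■■■■■■     
■■■■■■■■■■     
■■■■■■■■■■     
■■■■■■■■■■     
■■■■■■■■■■     
■■■■■■■■■■     
■■■■■■■■■■     
■■■■■■■■■■     
               
               
               
               
               
               


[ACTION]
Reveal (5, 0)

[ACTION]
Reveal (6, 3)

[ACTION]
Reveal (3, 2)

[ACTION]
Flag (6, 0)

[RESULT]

■■■■■■■■■■     
■■■■■■■■■■     
■■■■■■■■■■     
■■1■■■■■■■     
■■■■■■■■■■     
1■■■■■■■■■     
⚑■■2■■■■■■     
■■■■■■■■■■     
■■■■■■■■■■     
■■■■■■■■■■     
               
               
               
               
               
               


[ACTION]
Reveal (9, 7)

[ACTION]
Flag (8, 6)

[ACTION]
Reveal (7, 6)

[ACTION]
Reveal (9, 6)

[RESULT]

■■■■■■■■■■     
■■■■■■■■■■     
■■■■■■■■■■     
■■1■■■■■■■     
■■■■■■■■■■     
1■■■■■211■     
⚑■■2■21 1■     
■■■211  1■     
■■■1    2■     
■■■1    1■     
               
               
               
               
               
               


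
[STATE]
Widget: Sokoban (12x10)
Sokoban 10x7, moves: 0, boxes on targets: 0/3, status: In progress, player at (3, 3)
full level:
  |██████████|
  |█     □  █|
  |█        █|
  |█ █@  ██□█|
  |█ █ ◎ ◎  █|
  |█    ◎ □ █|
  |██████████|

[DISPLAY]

██████████  
█     □  █  
█        █  
█ █@  ██□█  
█ █ ◎ ◎  █  
█    ◎ □ █  
██████████  
Moves: 0  0/
            
            


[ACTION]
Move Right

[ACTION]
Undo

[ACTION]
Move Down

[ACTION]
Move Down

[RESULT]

██████████  
█     □  █  
█        █  
█ █   ██□█  
█ █ ◎ ◎  █  
█  @ ◎ □ █  
██████████  
Moves: 2  0/
            
            


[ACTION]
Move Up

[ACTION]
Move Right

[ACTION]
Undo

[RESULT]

██████████  
█     □  █  
█        █  
█ █   ██□█  
█ █@◎ ◎  █  
█    ◎ □ █  
██████████  
Moves: 3  0/
            
            


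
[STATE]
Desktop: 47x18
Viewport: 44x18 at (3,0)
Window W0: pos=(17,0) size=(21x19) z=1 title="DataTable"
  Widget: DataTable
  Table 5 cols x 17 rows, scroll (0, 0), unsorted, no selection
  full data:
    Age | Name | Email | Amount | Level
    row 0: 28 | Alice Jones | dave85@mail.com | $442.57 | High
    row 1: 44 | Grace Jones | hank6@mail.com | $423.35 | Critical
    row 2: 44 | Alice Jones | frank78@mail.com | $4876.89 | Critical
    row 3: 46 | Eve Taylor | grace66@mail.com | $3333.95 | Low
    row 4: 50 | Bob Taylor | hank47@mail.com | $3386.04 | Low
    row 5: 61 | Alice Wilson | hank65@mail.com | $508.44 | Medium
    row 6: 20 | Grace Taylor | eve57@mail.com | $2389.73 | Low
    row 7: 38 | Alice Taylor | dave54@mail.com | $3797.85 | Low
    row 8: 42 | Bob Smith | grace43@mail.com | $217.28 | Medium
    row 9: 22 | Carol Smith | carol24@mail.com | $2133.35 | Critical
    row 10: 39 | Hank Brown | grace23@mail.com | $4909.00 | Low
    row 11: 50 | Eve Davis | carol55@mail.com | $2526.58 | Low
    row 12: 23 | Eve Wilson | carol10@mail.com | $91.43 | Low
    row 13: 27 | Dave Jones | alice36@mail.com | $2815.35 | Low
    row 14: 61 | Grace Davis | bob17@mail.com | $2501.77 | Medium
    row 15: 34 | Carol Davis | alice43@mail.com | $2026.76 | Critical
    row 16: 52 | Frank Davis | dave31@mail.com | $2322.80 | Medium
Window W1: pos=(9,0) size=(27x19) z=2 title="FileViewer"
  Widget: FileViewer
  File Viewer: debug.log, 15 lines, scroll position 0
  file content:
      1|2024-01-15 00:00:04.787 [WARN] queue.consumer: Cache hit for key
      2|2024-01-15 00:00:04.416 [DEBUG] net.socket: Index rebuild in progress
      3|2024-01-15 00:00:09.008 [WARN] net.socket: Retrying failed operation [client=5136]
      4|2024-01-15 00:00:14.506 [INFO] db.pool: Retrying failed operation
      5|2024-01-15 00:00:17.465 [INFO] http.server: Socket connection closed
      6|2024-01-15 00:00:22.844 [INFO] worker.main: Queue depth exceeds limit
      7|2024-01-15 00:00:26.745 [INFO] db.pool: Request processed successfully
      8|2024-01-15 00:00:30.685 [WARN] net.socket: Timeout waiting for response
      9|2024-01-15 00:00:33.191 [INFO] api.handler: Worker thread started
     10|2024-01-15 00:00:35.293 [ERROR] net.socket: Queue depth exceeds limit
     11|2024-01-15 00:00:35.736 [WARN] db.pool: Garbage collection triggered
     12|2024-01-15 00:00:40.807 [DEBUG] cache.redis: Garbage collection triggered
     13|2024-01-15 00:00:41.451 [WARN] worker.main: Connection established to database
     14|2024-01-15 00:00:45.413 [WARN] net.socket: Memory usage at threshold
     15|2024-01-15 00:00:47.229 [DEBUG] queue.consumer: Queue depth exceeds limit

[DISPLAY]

      ┏━━━━━━━━━━━━━━━━━━━━━━━━━┓━┓         
      ┃ FileViewer              ┃ ┃         
      ┠─────────────────────────┨─┨         
      ┃2024-01-15 00:00:04.787 ▲┃m┃         
      ┃2024-01-15 00:00:04.416 █┃─┃         
      ┃2024-01-15 00:00:09.008 ░┃a┃         
      ┃2024-01-15 00:00:14.506 ░┃a┃         
      ┃2024-01-15 00:00:17.465 ░┃r┃         
      ┃2024-01-15 00:00:22.844 ░┃r┃         
      ┃2024-01-15 00:00:26.745 ░┃a┃         
      ┃2024-01-15 00:00:30.685 ░┃a┃         
      ┃2024-01-15 00:00:33.191 ░┃v┃         
      ┃2024-01-15 00:00:35.293 ░┃a┃         
      ┃2024-01-15 00:00:35.736 ░┃r┃         
      ┃2024-01-15 00:00:40.807 ░┃a┃         
      ┃2024-01-15 00:00:41.451 ░┃r┃         
      ┃2024-01-15 00:00:45.413 ░┃a┃         
      ┃2024-01-15 00:00:47.229 ▼┃a┃         


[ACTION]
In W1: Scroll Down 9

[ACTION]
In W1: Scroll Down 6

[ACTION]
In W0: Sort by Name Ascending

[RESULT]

      ┏━━━━━━━━━━━━━━━━━━━━━━━━━┓━┓         
      ┃ FileViewer              ┃ ┃         
      ┠─────────────────────────┨─┨         
      ┃2024-01-15 00:00:04.787 ▲┃m┃         
      ┃2024-01-15 00:00:04.416 █┃─┃         
      ┃2024-01-15 00:00:09.008 ░┃a┃         
      ┃2024-01-15 00:00:14.506 ░┃r┃         
      ┃2024-01-15 00:00:17.465 ░┃a┃         
      ┃2024-01-15 00:00:22.844 ░┃a┃         
      ┃2024-01-15 00:00:26.745 ░┃r┃         
      ┃2024-01-15 00:00:30.685 ░┃a┃         
      ┃2024-01-15 00:00:33.191 ░┃l┃         
      ┃2024-01-15 00:00:35.293 ░┃a┃         
      ┃2024-01-15 00:00:35.736 ░┃l┃         
      ┃2024-01-15 00:00:40.807 ░┃a┃         
      ┃2024-01-15 00:00:41.451 ░┃r┃         
      ┃2024-01-15 00:00:45.413 ░┃a┃         
      ┃2024-01-15 00:00:47.229 ▼┃a┃         


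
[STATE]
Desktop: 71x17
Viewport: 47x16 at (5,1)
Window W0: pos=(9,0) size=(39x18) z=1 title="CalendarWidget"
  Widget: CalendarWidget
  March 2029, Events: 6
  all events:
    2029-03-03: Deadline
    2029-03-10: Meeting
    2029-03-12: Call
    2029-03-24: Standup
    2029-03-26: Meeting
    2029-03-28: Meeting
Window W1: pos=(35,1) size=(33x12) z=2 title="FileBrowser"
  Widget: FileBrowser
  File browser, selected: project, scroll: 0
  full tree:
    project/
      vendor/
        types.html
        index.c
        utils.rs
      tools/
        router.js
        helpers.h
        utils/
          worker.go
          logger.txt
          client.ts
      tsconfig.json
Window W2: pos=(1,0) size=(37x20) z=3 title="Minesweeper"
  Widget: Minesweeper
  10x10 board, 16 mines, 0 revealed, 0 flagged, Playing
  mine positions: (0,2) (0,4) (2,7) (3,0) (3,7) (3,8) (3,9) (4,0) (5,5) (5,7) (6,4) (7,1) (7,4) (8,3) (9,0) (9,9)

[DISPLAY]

nesweeper                       ┃━━━━━━━━━━━━━━
────────────────────────────────┨ileBrowser    
■■■■■■■                         ┃──────────────
■■■■■■■                         ┃[-] project/  
■■■■■■■                         ┃  [+] vendor/ 
■■■■■■■                         ┃  [+] tools/  
■■■■■■■                         ┃  tsconfig.jso
■■■■■■■                         ┃              
■■■■■■■                         ┃              
■■■■■■■                         ┃              
■■■■■■■                         ┃              
■■■■■■■                         ┃━━━━━━━━━━━━━━
                                ┃         ┃    
                                ┃         ┃    
                                ┃         ┃    
                                ┃         ┃    


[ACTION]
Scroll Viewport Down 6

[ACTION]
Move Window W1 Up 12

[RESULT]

nesweeper                       ┃ileBrowser    
────────────────────────────────┨──────────────
■■■■■■■                         ┃[-] project/  
■■■■■■■                         ┃  [+] vendor/ 
■■■■■■■                         ┃  [+] tools/  
■■■■■■■                         ┃  tsconfig.jso
■■■■■■■                         ┃              
■■■■■■■                         ┃              
■■■■■■■                         ┃              
■■■■■■■                         ┃              
■■■■■■■                         ┃━━━━━━━━━━━━━━
■■■■■■■                         ┃         ┃    
                                ┃         ┃    
                                ┃         ┃    
                                ┃         ┃    
                                ┃         ┃    


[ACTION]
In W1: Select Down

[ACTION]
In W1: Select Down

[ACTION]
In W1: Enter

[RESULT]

nesweeper                       ┃ileBrowser    
────────────────────────────────┨──────────────
■■■■■■■                         ┃[-] project/  
■■■■■■■                         ┃  [+] vendor/ 
■■■■■■■                         ┃> [-] tools/  
■■■■■■■                         ┃    router.js 
■■■■■■■                         ┃    helpers.h 
■■■■■■■                         ┃    [+] utils/
■■■■■■■                         ┃  tsconfig.jso
■■■■■■■                         ┃              
■■■■■■■                         ┃━━━━━━━━━━━━━━
■■■■■■■                         ┃         ┃    
                                ┃         ┃    
                                ┃         ┃    
                                ┃         ┃    
                                ┃         ┃    
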